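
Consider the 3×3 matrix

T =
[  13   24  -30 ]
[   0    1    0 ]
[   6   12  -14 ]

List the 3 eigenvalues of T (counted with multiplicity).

Set up det(tI - T) = 0.
Expanding the 3×3 determinant: p(t) = t^3 - 3t + 2.
Try t = 1: p(1) = 0, so 1 is a root.
Dividing by (t - 1) leaves t^2 + t - 2.
The quadratic factors as (t + 2)·(t - 1).
Eigenvalues: -2, 1, 1.

-2, 1, 1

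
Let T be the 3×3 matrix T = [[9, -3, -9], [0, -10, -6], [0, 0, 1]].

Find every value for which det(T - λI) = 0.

T is upper triangular, so its eigenvalues are the diagonal entries.
Diagonal: 9, -10, 1.

-10, 1, 9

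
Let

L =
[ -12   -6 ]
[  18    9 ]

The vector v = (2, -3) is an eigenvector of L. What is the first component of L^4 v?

162

First find the eigenvalue: Lv = (-6, 9) = -3·(2, -3), so λ = -3.
Then L^4 v = λ^4·v = (-3)^4·(2, -3) = 81·(2, -3) = (162, -243).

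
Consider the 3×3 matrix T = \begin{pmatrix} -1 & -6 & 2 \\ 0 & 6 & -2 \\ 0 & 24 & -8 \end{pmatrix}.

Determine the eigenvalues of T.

-2, -1, 0

Set up det(lambda·I - T) = 0.
Cofactor expansion gives p(lambda) = lambda^3 + 3·lambda^2 + 2·lambda.
Since p(-1) = 0, lambda = -1 is a root.
Dividing by (lambda + 1) leaves lambda^2 + 2·lambda.
The quadratic factors as (lambda + 2)·lambda.
Eigenvalues: -2, -1, 0.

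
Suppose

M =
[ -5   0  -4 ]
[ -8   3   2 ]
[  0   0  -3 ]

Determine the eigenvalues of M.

-5, -3, 3

The characteristic polynomial is p(s) = det(sI - M).
Cofactor expansion gives p(s) = s^3 + 5s^2 - 9s - 45.
Rational-root test: s = -3 gives p(-3) = 0.
Factor out (s + 3): p(s) = (s + 3)·(s^2 + 2s - 15).
The quadratic factors as (s + 5)·(s - 3).
Eigenvalues: -5, -3, 3.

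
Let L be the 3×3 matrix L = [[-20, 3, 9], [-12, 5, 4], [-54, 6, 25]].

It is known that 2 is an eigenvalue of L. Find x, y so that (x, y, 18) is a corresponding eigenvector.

We need (L - 2I)v = 0.
L - 2I = [[-22, 3, 9], [-12, 3, 4], [-54, 6, 23]].
Row 1: (-22)·x + (3)·y + (9)·18 = 0
Row 2: (-12)·x + (3)·y + (4)·18 = 0
Row 3: (-54)·x + (6)·y + (23)·18 = 0
Solving gives x = 9, y = 12.
Check: L·(9, 12, 18) = (18, 24, 36) = 2·(9, 12, 18).

9, 12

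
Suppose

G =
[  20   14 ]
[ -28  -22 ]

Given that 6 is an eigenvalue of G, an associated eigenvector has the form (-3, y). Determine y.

We need (G - 6I)v = 0.
G - 6I = [[14, 14], [-28, -28]].
Row 1: (14)·-3 + (14)·y = 0
Row 2: (-28)·-3 + (-28)·y = 0
Solving gives y = 3.
Check: G·(-3, 3) = (-18, 18) = 6·(-3, 3).

3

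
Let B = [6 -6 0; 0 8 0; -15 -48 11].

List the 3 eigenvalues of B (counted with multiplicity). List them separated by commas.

6, 8, 11

The characteristic polynomial is p(λ) = det(λI - B).
Cofactor expansion gives p(λ) = λ^3 - 25λ^2 + 202λ - 528.
Try λ = 8: p(8) = 0, so 8 is a root.
Dividing by (λ - 8) leaves λ^2 - 17λ + 66.
The quadratic factors as (λ - 6)·(λ - 11).
Eigenvalues: 6, 8, 11.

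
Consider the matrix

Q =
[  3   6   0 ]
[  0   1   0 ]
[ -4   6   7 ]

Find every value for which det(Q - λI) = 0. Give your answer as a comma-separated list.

The characteristic polynomial is p(λ) = det(λI - Q).
Expanding along the first row, p(λ) = λ^3 - 11λ^2 + 31λ - 21.
Try λ = 7: p(7) = 0, so 7 is a root.
Factor out (λ - 7): p(λ) = (λ - 7)·(λ^2 - 4λ + 3).
The quadratic factors as (λ - 1)·(λ - 3).
Eigenvalues: 1, 3, 7.

1, 3, 7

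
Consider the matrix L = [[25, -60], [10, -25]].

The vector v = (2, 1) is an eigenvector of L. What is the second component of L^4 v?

First find the eigenvalue: Lv = (-10, -5) = -5·(2, 1), so λ = -5.
Then L^4 v = λ^4·v = (-5)^4·(2, 1) = 625·(2, 1) = (1250, 625).

625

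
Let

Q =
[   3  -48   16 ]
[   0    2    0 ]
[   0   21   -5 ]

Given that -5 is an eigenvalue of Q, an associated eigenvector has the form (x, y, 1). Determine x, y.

We need (Q + 5I)v = 0.
Q + 5I = [[8, -48, 16], [0, 7, 0], [0, 21, 0]].
Row 1: (8)·x + (-48)·y + (16)·1 = 0
Row 2: (0)·x + (7)·y + (0)·1 = 0
Row 3: (0)·x + (21)·y + (0)·1 = 0
Solving gives x = -2, y = 0.
Check: Q·(-2, 0, 1) = (10, 0, -5) = -5·(-2, 0, 1).

-2, 0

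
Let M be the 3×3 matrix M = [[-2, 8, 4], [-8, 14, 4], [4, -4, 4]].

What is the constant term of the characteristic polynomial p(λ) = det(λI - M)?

-144

p(0) = det(0·I − M) = det(−M) = (−1)^3·det(M).
det(M) = 144, so p(0) = -144.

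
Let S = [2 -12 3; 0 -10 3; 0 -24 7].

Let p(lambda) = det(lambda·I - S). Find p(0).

p(0) = det(0·I − S) = det(−S) = (−1)^3·det(S).
det(S) = 4, so p(0) = -4.

-4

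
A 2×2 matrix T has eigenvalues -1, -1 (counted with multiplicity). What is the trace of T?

trace(T) is the sum of the eigenvalues: (-1) + (-1) = -2.

-2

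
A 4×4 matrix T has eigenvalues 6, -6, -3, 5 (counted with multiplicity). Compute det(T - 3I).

If T has eigenvalues 6, -6, -3, 5, then T - 3I has eigenvalues 3, -9, -6, 2.
det(T - 3I) = (3) · (-9) · (-6) · (2) = 324.

324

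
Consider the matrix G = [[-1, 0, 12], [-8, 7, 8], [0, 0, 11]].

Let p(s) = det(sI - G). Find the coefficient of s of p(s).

59

p(s) = s^3 - 17s^2 + 59s + 77.
The coefficient of s is 59.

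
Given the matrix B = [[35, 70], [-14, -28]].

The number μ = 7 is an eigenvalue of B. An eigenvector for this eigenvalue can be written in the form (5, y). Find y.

We need (B - 7I)v = 0.
B - 7I = [[28, 70], [-14, -35]].
Row 1: (28)·5 + (70)·y = 0
Row 2: (-14)·5 + (-35)·y = 0
Solving gives y = -2.
Check: B·(5, -2) = (35, -14) = 7·(5, -2).

-2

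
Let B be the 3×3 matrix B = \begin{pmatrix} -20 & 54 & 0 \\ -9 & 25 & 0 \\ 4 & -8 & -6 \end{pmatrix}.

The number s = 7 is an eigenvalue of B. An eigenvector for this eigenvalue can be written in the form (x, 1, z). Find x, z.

2, 0

We need (B - 7I)v = 0.
B - 7I = [[-27, 54, 0], [-9, 18, 0], [4, -8, -13]].
Row 1: (-27)·x + (54)·1 + (0)·z = 0
Row 2: (-9)·x + (18)·1 + (0)·z = 0
Row 3: (4)·x + (-8)·1 + (-13)·z = 0
Solving gives x = 2, z = 0.
Check: B·(2, 1, 0) = (14, 7, 0) = 7·(2, 1, 0).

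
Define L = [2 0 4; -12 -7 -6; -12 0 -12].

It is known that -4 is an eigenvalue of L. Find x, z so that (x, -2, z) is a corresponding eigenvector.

We need (L + 4I)v = 0.
L + 4I = [[6, 0, 4], [-12, -3, -6], [-12, 0, -8]].
Row 1: (6)·x + (0)·-2 + (4)·z = 0
Row 2: (-12)·x + (-3)·-2 + (-6)·z = 0
Row 3: (-12)·x + (0)·-2 + (-8)·z = 0
Solving gives x = 2, z = -3.
Check: L·(2, -2, -3) = (-8, 8, 12) = -4·(2, -2, -3).

2, -3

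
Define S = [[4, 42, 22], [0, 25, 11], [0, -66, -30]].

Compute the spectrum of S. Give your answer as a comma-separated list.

Compute the characteristic polynomial p(s) = det(sI - S).
Expanding the 3×3 determinant: p(s) = s^3 + s^2 - 44s + 96.
Rational-root test: s = 3 gives p(3) = 0.
Dividing by (s - 3) leaves s^2 + 4s - 32.
The quadratic factors as (s + 8)·(s - 4).
Eigenvalues: -8, 3, 4.

-8, 3, 4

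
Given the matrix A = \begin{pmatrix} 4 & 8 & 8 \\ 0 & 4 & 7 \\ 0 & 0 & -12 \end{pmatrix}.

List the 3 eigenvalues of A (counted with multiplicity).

-12, 4, 4

A is upper triangular, so its eigenvalues are the diagonal entries.
Diagonal: 4, 4, -12.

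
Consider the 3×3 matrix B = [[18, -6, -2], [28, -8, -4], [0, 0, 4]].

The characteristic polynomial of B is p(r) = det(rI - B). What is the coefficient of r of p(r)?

p(r) = r^3 - 14r^2 + 64r - 96.
The coefficient of r is 64.

64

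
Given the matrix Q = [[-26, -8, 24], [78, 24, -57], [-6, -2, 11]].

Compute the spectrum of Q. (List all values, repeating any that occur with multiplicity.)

The characteristic polynomial is p(lambda) = det(lambda·I - Q).
Cofactor expansion gives p(lambda) = lambda^3 - 9·lambda^2 + 8·lambda + 60.
Try lambda = 6: p(6) = 0, so 6 is a root.
Factor out (lambda - 6): p(lambda) = (lambda - 6)·(lambda^2 - 3·lambda - 10).
The quadratic factors as (lambda + 2)·(lambda - 5).
Eigenvalues: -2, 5, 6.

-2, 5, 6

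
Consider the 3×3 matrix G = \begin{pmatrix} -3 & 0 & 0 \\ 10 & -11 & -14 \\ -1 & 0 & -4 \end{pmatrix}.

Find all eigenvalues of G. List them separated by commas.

The characteristic polynomial is p(μ) = det(μI - G).
Expanding the 3×3 determinant: p(μ) = μ^3 + 18μ^2 + 89μ + 132.
Try μ = -3: p(-3) = 0, so -3 is a root.
Factor out (μ + 3): p(μ) = (μ + 3)·(μ^2 + 15μ + 44).
The quadratic factors as (μ + 11)·(μ + 4).
Eigenvalues: -11, -4, -3.

-11, -4, -3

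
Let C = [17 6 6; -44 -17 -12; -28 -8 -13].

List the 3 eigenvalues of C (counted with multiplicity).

-7, -5, -1

Set up det(rI - C) = 0.
Expanding along the first row, p(r) = r^3 + 13r^2 + 47r + 35.
Since p(-7) = 0, r = -7 is a root.
Factor out (r + 7): p(r) = (r + 7)·(r^2 + 6r + 5).
The quadratic factors as (r + 5)·(r + 1).
Eigenvalues: -7, -5, -1.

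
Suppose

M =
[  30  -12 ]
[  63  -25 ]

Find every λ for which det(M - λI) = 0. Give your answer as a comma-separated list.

2, 3

det(M - tI) = (30 - t)(-25 - t) - (-12)·(63) = t^2 - 5t + 6.
This factors as (t - 2)·(t - 3) = 0.
Eigenvalues: 2, 3.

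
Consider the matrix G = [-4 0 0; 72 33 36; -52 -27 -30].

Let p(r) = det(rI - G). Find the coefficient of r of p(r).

-30

p(r) = r^3 + r^2 - 30r - 72.
The coefficient of r is -30.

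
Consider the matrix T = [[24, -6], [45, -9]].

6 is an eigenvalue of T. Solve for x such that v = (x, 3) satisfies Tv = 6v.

We need (T - 6I)v = 0.
T - 6I = [[18, -6], [45, -15]].
Row 1: (18)·x + (-6)·3 = 0
Row 2: (45)·x + (-15)·3 = 0
Solving gives x = 1.
Check: T·(1, 3) = (6, 18) = 6·(1, 3).

1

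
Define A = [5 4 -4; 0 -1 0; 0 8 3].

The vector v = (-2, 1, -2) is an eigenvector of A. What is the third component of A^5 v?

First find the eigenvalue: Av = (2, -1, 2) = -1·(-2, 1, -2), so λ = -1.
Then A^5 v = λ^5·v = (-1)^5·(-2, 1, -2) = -1·(-2, 1, -2) = (2, -1, 2).

2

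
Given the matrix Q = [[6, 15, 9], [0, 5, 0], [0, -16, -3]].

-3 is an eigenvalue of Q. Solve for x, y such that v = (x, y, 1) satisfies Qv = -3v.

-1, 0

We need (Q + 3I)v = 0.
Q + 3I = [[9, 15, 9], [0, 8, 0], [0, -16, 0]].
Row 1: (9)·x + (15)·y + (9)·1 = 0
Row 2: (0)·x + (8)·y + (0)·1 = 0
Row 3: (0)·x + (-16)·y + (0)·1 = 0
Solving gives x = -1, y = 0.
Check: Q·(-1, 0, 1) = (3, 0, -3) = -3·(-1, 0, 1).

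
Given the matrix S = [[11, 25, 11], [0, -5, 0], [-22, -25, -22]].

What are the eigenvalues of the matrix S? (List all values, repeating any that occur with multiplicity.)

-11, -5, 0

Compute the characteristic polynomial p(t) = det(tI - S).
Expanding along the first row, p(t) = t^3 + 16t^2 + 55t.
Try t = -11: p(-11) = 0, so -11 is a root.
Factor out (t + 11): p(t) = (t + 11)·(t^2 + 5t).
The quadratic factors as (t + 5)·t.
Eigenvalues: -11, -5, 0.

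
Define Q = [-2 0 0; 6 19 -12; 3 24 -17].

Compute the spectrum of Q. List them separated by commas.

The characteristic polynomial is p(lambda) = det(lambda·I - Q).
Expanding along the first row, p(lambda) = lambda^3 - 39·lambda - 70.
Rational-root test: lambda = -2 gives p(-2) = 0.
Dividing by (lambda + 2) leaves lambda^2 - 2·lambda - 35.
The quadratic factors as (lambda + 5)·(lambda - 7).
Eigenvalues: -5, -2, 7.

-5, -2, 7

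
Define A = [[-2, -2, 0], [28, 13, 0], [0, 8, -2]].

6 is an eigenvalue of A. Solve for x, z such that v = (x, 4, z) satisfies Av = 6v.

-1, 4

We need (A - 6I)v = 0.
A - 6I = [[-8, -2, 0], [28, 7, 0], [0, 8, -8]].
Row 1: (-8)·x + (-2)·4 + (0)·z = 0
Row 2: (28)·x + (7)·4 + (0)·z = 0
Row 3: (0)·x + (8)·4 + (-8)·z = 0
Solving gives x = -1, z = 4.
Check: A·(-1, 4, 4) = (-6, 24, 24) = 6·(-1, 4, 4).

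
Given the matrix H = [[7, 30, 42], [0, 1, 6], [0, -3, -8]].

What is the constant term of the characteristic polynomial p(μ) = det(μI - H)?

-70

p(0) = det(0·I − H) = det(−H) = (−1)^3·det(H).
det(H) = 70, so p(0) = -70.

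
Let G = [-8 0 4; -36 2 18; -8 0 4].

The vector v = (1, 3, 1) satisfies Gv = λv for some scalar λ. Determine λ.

-4

Compute Gv: G·(1, 3, 1) = (-4, -12, -4).
Since Gv = λv, compare component 1: -4 = λ·1, so λ = -4.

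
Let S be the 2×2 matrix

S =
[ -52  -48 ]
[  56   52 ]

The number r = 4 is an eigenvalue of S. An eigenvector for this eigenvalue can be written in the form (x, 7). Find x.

-6

We need (S - 4I)v = 0.
S - 4I = [[-56, -48], [56, 48]].
Row 1: (-56)·x + (-48)·7 = 0
Row 2: (56)·x + (48)·7 = 0
Solving gives x = -6.
Check: S·(-6, 7) = (-24, 28) = 4·(-6, 7).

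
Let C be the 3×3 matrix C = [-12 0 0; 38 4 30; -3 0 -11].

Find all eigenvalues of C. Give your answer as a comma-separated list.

Set up det(λI - C) = 0.
Expanding along the first row, p(λ) = λ^3 + 19λ^2 + 40λ - 528.
Since p(4) = 0, λ = 4 is a root.
Dividing by (λ - 4) leaves λ^2 + 23λ + 132.
The quadratic factors as (λ + 12)·(λ + 11).
Eigenvalues: -12, -11, 4.

-12, -11, 4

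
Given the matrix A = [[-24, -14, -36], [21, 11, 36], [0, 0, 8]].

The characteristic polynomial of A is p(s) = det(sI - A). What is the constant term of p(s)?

-240

p(s) = s^3 + 5s^2 - 74s - 240.
The constant term is -240.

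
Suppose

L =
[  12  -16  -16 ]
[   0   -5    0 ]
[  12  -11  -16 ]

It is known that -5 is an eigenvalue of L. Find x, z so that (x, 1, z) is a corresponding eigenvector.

0, -1

We need (L + 5I)v = 0.
L + 5I = [[17, -16, -16], [0, 0, 0], [12, -11, -11]].
Row 1: (17)·x + (-16)·1 + (-16)·z = 0
Row 2: (0)·x + (0)·1 + (0)·z = 0
Row 3: (12)·x + (-11)·1 + (-11)·z = 0
Solving gives x = 0, z = -1.
Check: L·(0, 1, -1) = (0, -5, 5) = -5·(0, 1, -1).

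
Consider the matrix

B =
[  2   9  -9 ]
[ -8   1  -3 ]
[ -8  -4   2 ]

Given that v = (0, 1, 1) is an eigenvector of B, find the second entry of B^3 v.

-8

First find the eigenvalue: Bv = (0, -2, -2) = -2·(0, 1, 1), so λ = -2.
Then B^3 v = λ^3·v = (-2)^3·(0, 1, 1) = -8·(0, 1, 1) = (0, -8, -8).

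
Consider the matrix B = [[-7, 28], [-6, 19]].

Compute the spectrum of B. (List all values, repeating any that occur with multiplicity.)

det(B - lambda·I) = (-7 - lambda)(19 - lambda) - (28)·(-6) = lambda^2 - 12·lambda + 35.
This factors as (lambda - 5)·(lambda - 7) = 0.
Eigenvalues: 5, 7.

5, 7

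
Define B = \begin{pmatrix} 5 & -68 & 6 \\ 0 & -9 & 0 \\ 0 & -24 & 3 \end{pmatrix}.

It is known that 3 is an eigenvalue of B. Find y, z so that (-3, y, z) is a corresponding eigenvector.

0, 1

We need (B - 3I)v = 0.
B - 3I = [[2, -68, 6], [0, -12, 0], [0, -24, 0]].
Row 1: (2)·-3 + (-68)·y + (6)·z = 0
Row 2: (0)·-3 + (-12)·y + (0)·z = 0
Row 3: (0)·-3 + (-24)·y + (0)·z = 0
Solving gives y = 0, z = 1.
Check: B·(-3, 0, 1) = (-9, 0, 3) = 3·(-3, 0, 1).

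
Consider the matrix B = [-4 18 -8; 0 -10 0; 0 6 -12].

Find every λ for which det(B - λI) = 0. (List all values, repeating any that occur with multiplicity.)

Set up det(lambda·I - B) = 0.
Expanding the 3×3 determinant: p(lambda) = lambda^3 + 26·lambda^2 + 208·lambda + 480.
Try lambda = -4: p(-4) = 0, so -4 is a root.
Dividing by (lambda + 4) leaves lambda^2 + 22·lambda + 120.
The quadratic factors as (lambda + 12)·(lambda + 10).
Eigenvalues: -12, -10, -4.

-12, -10, -4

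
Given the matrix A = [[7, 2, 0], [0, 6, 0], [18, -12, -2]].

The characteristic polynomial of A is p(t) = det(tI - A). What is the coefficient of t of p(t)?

p(t) = t^3 - 11t^2 + 16t + 84.
The coefficient of t is 16.

16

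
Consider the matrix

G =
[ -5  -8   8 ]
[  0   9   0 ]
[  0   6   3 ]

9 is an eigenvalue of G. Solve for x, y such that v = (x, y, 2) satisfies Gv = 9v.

0, 2

We need (G - 9I)v = 0.
G - 9I = [[-14, -8, 8], [0, 0, 0], [0, 6, -6]].
Row 1: (-14)·x + (-8)·y + (8)·2 = 0
Row 2: (0)·x + (0)·y + (0)·2 = 0
Row 3: (0)·x + (6)·y + (-6)·2 = 0
Solving gives x = 0, y = 2.
Check: G·(0, 2, 2) = (0, 18, 18) = 9·(0, 2, 2).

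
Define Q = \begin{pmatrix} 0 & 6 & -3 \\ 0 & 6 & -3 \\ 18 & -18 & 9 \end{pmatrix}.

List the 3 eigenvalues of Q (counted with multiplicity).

The characteristic polynomial is p(μ) = det(μI - Q).
Cofactor expansion gives p(μ) = μ^3 - 15μ^2 + 54μ.
Since p(0) = 0, μ = 0 is a root.
Dividing by μ leaves μ^2 - 15μ + 54.
The quadratic factors as (μ - 6)·(μ - 9).
Eigenvalues: 0, 6, 9.

0, 6, 9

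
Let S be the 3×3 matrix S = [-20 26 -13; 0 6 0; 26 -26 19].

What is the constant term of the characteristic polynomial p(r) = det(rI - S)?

252

p(0) = det(0·I − S) = det(−S) = (−1)^3·det(S).
det(S) = -252, so p(0) = 252.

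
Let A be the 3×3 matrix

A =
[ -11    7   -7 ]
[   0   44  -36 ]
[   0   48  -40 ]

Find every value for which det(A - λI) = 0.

-11, -4, 8

The characteristic polynomial is p(λ) = det(λI - A).
Cofactor expansion gives p(λ) = λ^3 + 7λ^2 - 76λ - 352.
Try λ = -4: p(-4) = 0, so -4 is a root.
Dividing by (λ + 4) leaves λ^2 + 3λ - 88.
The quadratic factors as (λ + 11)·(λ - 8).
Eigenvalues: -11, -4, 8.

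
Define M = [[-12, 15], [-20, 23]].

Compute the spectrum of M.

3, 8

det(M - lambda·I) = (-12 - lambda)(23 - lambda) - (15)·(-20) = lambda^2 - 11·lambda + 24.
This factors as (lambda - 3)·(lambda - 8) = 0.
Eigenvalues: 3, 8.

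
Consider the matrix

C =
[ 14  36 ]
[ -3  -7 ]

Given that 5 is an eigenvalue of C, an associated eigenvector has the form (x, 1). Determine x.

-4

We need (C - 5I)v = 0.
C - 5I = [[9, 36], [-3, -12]].
Row 1: (9)·x + (36)·1 = 0
Row 2: (-3)·x + (-12)·1 = 0
Solving gives x = -4.
Check: C·(-4, 1) = (-20, 5) = 5·(-4, 1).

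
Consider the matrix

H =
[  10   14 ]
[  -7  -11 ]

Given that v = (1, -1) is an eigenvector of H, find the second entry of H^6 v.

-4096

First find the eigenvalue: Hv = (-4, 4) = -4·(1, -1), so λ = -4.
Then H^6 v = λ^6·v = (-4)^6·(1, -1) = 4096·(1, -1) = (4096, -4096).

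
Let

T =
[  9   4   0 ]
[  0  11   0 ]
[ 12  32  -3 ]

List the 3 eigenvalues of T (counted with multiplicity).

-3, 9, 11

Compute the characteristic polynomial p(t) = det(tI - T).
Expanding the 3×3 determinant: p(t) = t^3 - 17t^2 + 39t + 297.
Try t = 9: p(9) = 0, so 9 is a root.
Dividing by (t - 9) leaves t^2 - 8t - 33.
The quadratic factors as (t + 3)·(t - 11).
Eigenvalues: -3, 9, 11.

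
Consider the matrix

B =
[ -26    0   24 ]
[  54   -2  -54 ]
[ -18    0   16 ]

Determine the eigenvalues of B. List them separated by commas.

-8, -2, -2

The characteristic polynomial is p(λ) = det(λI - B).
Expanding the 3×3 determinant: p(λ) = λ^3 + 12λ^2 + 36λ + 32.
Try λ = -2: p(-2) = 0, so -2 is a root.
Factor out (λ + 2): p(λ) = (λ + 2)·(λ^2 + 10λ + 16).
The quadratic factors as (λ + 8)·(λ + 2).
Eigenvalues: -8, -2, -2.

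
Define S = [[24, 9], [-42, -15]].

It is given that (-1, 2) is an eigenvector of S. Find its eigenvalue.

6

Compute Sv: S·(-1, 2) = (-6, 12).
Since Sv = λv, compare component 1: -6 = λ·-1, so λ = 6.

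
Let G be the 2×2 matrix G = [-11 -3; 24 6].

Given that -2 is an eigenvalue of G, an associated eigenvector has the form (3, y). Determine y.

-9

We need (G + 2I)v = 0.
G + 2I = [[-9, -3], [24, 8]].
Row 1: (-9)·3 + (-3)·y = 0
Row 2: (24)·3 + (8)·y = 0
Solving gives y = -9.
Check: G·(3, -9) = (-6, 18) = -2·(3, -9).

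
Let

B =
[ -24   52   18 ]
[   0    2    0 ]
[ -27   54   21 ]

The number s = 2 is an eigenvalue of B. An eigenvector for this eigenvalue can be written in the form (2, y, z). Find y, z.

1, 0

We need (B - 2I)v = 0.
B - 2I = [[-26, 52, 18], [0, 0, 0], [-27, 54, 19]].
Row 1: (-26)·2 + (52)·y + (18)·z = 0
Row 2: (0)·2 + (0)·y + (0)·z = 0
Row 3: (-27)·2 + (54)·y + (19)·z = 0
Solving gives y = 1, z = 0.
Check: B·(2, 1, 0) = (4, 2, 0) = 2·(2, 1, 0).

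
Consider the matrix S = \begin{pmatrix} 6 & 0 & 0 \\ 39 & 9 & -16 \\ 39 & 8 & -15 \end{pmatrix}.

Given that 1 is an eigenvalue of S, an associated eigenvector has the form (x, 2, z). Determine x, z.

We need (S - 1I)v = 0.
S - 1I = [[5, 0, 0], [39, 8, -16], [39, 8, -16]].
Row 1: (5)·x + (0)·2 + (0)·z = 0
Row 2: (39)·x + (8)·2 + (-16)·z = 0
Row 3: (39)·x + (8)·2 + (-16)·z = 0
Solving gives x = 0, z = 1.
Check: S·(0, 2, 1) = (0, 2, 1) = 1·(0, 2, 1).

0, 1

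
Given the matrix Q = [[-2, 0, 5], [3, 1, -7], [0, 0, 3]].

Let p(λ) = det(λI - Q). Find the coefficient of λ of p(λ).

p(λ) = λ^3 - 2λ^2 - 5λ + 6.
The coefficient of λ is -5.

-5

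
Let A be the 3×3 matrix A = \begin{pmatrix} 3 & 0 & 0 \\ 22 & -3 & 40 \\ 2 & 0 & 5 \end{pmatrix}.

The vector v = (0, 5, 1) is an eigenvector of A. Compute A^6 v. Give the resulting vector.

(0, 78125, 15625)

First find the eigenvalue: Av = (0, 25, 5) = 5·(0, 5, 1), so λ = 5.
Then A^6 v = λ^6·v = 5^6·(0, 5, 1) = 15625·(0, 5, 1) = (0, 78125, 15625).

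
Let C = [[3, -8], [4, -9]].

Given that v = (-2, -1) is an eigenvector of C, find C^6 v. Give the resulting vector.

(-2, -1)

First find the eigenvalue: Cv = (2, 1) = -1·(-2, -1), so λ = -1.
Then C^6 v = λ^6·v = (-1)^6·(-2, -1) = 1·(-2, -1) = (-2, -1).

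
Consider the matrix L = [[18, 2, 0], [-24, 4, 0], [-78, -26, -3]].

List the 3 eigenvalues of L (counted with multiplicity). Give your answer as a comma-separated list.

The characteristic polynomial is p(λ) = det(λI - L).
Expanding along the first row, p(λ) = λ^3 - 19λ^2 + 54λ + 360.
Try λ = 10: p(10) = 0, so 10 is a root.
Factor out (λ - 10): p(λ) = (λ - 10)·(λ^2 - 9λ - 36).
The quadratic factors as (λ + 3)·(λ - 12).
Eigenvalues: -3, 10, 12.

-3, 10, 12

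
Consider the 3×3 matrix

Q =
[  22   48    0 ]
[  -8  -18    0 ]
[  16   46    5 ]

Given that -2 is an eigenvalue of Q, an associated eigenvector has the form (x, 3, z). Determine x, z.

-6, -6

We need (Q + 2I)v = 0.
Q + 2I = [[24, 48, 0], [-8, -16, 0], [16, 46, 7]].
Row 1: (24)·x + (48)·3 + (0)·z = 0
Row 2: (-8)·x + (-16)·3 + (0)·z = 0
Row 3: (16)·x + (46)·3 + (7)·z = 0
Solving gives x = -6, z = -6.
Check: Q·(-6, 3, -6) = (12, -6, 12) = -2·(-6, 3, -6).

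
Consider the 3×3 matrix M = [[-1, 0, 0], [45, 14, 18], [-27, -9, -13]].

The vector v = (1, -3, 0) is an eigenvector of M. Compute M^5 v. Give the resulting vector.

First find the eigenvalue: Mv = (-1, 3, 0) = -1·(1, -3, 0), so λ = -1.
Then M^5 v = λ^5·v = (-1)^5·(1, -3, 0) = -1·(1, -3, 0) = (-1, 3, 0).

(-1, 3, 0)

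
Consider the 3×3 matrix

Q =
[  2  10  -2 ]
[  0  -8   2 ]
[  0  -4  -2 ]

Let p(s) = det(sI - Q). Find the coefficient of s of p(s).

p(s) = s^3 + 8s^2 + 4s - 48.
The coefficient of s is 4.

4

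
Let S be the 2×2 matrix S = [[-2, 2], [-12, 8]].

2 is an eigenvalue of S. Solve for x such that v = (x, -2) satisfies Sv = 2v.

-1

We need (S - 2I)v = 0.
S - 2I = [[-4, 2], [-12, 6]].
Row 1: (-4)·x + (2)·-2 = 0
Row 2: (-12)·x + (6)·-2 = 0
Solving gives x = -1.
Check: S·(-1, -2) = (-2, -4) = 2·(-1, -2).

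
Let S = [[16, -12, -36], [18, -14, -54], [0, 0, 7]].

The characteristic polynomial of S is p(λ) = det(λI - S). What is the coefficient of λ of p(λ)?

6

p(λ) = λ^3 - 9λ^2 + 6λ + 56.
The coefficient of λ is 6.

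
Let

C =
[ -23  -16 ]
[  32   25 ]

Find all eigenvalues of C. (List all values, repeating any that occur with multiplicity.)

det(C - λI) = (-23 - λ)(25 - λ) - (-16)·(32) = λ^2 - 2λ - 63.
This factors as (λ + 7)·(λ - 9) = 0.
Eigenvalues: -7, 9.

-7, 9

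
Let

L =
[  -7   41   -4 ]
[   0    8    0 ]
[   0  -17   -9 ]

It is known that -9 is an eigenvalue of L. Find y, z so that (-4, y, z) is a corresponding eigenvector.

0, -2

We need (L + 9I)v = 0.
L + 9I = [[2, 41, -4], [0, 17, 0], [0, -17, 0]].
Row 1: (2)·-4 + (41)·y + (-4)·z = 0
Row 2: (0)·-4 + (17)·y + (0)·z = 0
Row 3: (0)·-4 + (-17)·y + (0)·z = 0
Solving gives y = 0, z = -2.
Check: L·(-4, 0, -2) = (36, 0, 18) = -9·(-4, 0, -2).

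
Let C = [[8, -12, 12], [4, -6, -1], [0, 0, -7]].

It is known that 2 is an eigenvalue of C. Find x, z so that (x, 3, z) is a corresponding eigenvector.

6, 0

We need (C - 2I)v = 0.
C - 2I = [[6, -12, 12], [4, -8, -1], [0, 0, -9]].
Row 1: (6)·x + (-12)·3 + (12)·z = 0
Row 2: (4)·x + (-8)·3 + (-1)·z = 0
Row 3: (0)·x + (0)·3 + (-9)·z = 0
Solving gives x = 6, z = 0.
Check: C·(6, 3, 0) = (12, 6, 0) = 2·(6, 3, 0).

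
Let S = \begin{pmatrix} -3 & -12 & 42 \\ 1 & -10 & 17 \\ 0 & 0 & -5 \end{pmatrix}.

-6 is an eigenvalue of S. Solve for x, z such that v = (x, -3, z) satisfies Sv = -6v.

-12, 0

We need (S + 6I)v = 0.
S + 6I = [[3, -12, 42], [1, -4, 17], [0, 0, 1]].
Row 1: (3)·x + (-12)·-3 + (42)·z = 0
Row 2: (1)·x + (-4)·-3 + (17)·z = 0
Row 3: (0)·x + (0)·-3 + (1)·z = 0
Solving gives x = -12, z = 0.
Check: S·(-12, -3, 0) = (72, 18, 0) = -6·(-12, -3, 0).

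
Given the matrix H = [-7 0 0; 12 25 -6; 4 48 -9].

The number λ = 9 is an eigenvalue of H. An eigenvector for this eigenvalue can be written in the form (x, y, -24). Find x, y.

We need (H - 9I)v = 0.
H - 9I = [[-16, 0, 0], [12, 16, -6], [4, 48, -18]].
Row 1: (-16)·x + (0)·y + (0)·-24 = 0
Row 2: (12)·x + (16)·y + (-6)·-24 = 0
Row 3: (4)·x + (48)·y + (-18)·-24 = 0
Solving gives x = 0, y = -9.
Check: H·(0, -9, -24) = (0, -81, -216) = 9·(0, -9, -24).

0, -9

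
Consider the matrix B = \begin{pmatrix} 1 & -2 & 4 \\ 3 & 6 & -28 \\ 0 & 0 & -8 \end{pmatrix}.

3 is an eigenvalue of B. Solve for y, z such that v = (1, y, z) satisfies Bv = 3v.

We need (B - 3I)v = 0.
B - 3I = [[-2, -2, 4], [3, 3, -28], [0, 0, -11]].
Row 1: (-2)·1 + (-2)·y + (4)·z = 0
Row 2: (3)·1 + (3)·y + (-28)·z = 0
Row 3: (0)·1 + (0)·y + (-11)·z = 0
Solving gives y = -1, z = 0.
Check: B·(1, -1, 0) = (3, -3, 0) = 3·(1, -1, 0).

-1, 0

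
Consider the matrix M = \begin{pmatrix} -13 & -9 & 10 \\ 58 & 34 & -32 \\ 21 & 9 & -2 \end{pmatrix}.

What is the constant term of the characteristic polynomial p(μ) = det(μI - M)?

p(0) = det(0·I − M) = det(−M) = (−1)^3·det(M).
det(M) = 224, so p(0) = -224.

-224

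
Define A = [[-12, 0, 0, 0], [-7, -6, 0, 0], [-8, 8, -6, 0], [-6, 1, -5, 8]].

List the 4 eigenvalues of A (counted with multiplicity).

A is lower triangular, so its eigenvalues are the diagonal entries.
Diagonal: -12, -6, -6, 8.

-12, -6, -6, 8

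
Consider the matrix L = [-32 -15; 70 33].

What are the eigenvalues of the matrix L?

det(L - lambda·I) = (-32 - lambda)(33 - lambda) - (-15)·(70) = lambda^2 - lambda - 6.
This factors as (lambda + 2)·(lambda - 3) = 0.
Eigenvalues: -2, 3.

-2, 3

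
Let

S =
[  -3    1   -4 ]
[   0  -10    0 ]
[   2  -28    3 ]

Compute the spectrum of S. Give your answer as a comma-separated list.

Set up det(rI - S) = 0.
Expanding along the first row, p(r) = r^3 + 10r^2 - r - 10.
Rational-root test: r = 1 gives p(1) = 0.
Dividing by (r - 1) leaves r^2 + 11r + 10.
The quadratic factors as (r + 10)·(r + 1).
Eigenvalues: -10, -1, 1.

-10, -1, 1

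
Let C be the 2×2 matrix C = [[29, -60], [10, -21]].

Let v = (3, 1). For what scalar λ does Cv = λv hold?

9

Compute Cv: C·(3, 1) = (27, 9).
Since Cv = λv, compare component 1: 27 = λ·3, so λ = 9.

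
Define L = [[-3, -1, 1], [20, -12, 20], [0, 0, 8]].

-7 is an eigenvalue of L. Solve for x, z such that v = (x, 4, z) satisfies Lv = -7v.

1, 0

We need (L + 7I)v = 0.
L + 7I = [[4, -1, 1], [20, -5, 20], [0, 0, 15]].
Row 1: (4)·x + (-1)·4 + (1)·z = 0
Row 2: (20)·x + (-5)·4 + (20)·z = 0
Row 3: (0)·x + (0)·4 + (15)·z = 0
Solving gives x = 1, z = 0.
Check: L·(1, 4, 0) = (-7, -28, 0) = -7·(1, 4, 0).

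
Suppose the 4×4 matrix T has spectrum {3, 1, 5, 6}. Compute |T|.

det(T) is the product of the eigenvalues: (3) · (1) · (5) · (6) = 90.

90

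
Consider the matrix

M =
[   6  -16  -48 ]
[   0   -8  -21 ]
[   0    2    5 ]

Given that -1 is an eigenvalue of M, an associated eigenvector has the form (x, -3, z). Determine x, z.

0, 1

We need (M + 1I)v = 0.
M + 1I = [[7, -16, -48], [0, -7, -21], [0, 2, 6]].
Row 1: (7)·x + (-16)·-3 + (-48)·z = 0
Row 2: (0)·x + (-7)·-3 + (-21)·z = 0
Row 3: (0)·x + (2)·-3 + (6)·z = 0
Solving gives x = 0, z = 1.
Check: M·(0, -3, 1) = (0, 3, -1) = -1·(0, -3, 1).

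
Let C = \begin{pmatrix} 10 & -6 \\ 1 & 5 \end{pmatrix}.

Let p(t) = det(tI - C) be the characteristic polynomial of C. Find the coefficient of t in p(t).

-15

The coefficient of t of det(tI - C) is −trace(C).
trace(C) = (10) + (5) = 15, so the coefficient is -15.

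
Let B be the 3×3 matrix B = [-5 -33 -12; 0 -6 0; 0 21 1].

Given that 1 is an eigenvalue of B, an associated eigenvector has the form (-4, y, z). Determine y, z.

0, 2

We need (B - 1I)v = 0.
B - 1I = [[-6, -33, -12], [0, -7, 0], [0, 21, 0]].
Row 1: (-6)·-4 + (-33)·y + (-12)·z = 0
Row 2: (0)·-4 + (-7)·y + (0)·z = 0
Row 3: (0)·-4 + (21)·y + (0)·z = 0
Solving gives y = 0, z = 2.
Check: B·(-4, 0, 2) = (-4, 0, 2) = 1·(-4, 0, 2).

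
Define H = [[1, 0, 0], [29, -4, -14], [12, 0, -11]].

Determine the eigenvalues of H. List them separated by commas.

-11, -4, 1

Set up det(rI - H) = 0.
Expanding the 3×3 determinant: p(r) = r^3 + 14r^2 + 29r - 44.
Rational-root test: r = 1 gives p(1) = 0.
Dividing by (r - 1) leaves r^2 + 15r + 44.
The quadratic factors as (r + 11)·(r + 4).
Eigenvalues: -11, -4, 1.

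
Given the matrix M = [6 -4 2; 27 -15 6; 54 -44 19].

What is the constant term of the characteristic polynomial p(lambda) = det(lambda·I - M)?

126

p(0) = det(0·I − M) = det(−M) = (−1)^3·det(M).
det(M) = -126, so p(0) = 126.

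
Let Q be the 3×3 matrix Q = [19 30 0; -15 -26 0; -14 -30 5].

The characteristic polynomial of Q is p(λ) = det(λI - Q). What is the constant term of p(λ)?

220

p(λ) = λ^3 + 2λ^2 - 79λ + 220.
The constant term is 220.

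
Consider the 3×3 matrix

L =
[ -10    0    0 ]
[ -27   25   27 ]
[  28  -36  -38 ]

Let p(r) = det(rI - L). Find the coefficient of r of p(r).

152

p(r) = r^3 + 23r^2 + 152r + 220.
The coefficient of r is 152.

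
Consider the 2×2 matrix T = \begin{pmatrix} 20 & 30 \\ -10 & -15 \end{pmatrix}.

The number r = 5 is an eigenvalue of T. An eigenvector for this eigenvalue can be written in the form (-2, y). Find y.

We need (T - 5I)v = 0.
T - 5I = [[15, 30], [-10, -20]].
Row 1: (15)·-2 + (30)·y = 0
Row 2: (-10)·-2 + (-20)·y = 0
Solving gives y = 1.
Check: T·(-2, 1) = (-10, 5) = 5·(-2, 1).

1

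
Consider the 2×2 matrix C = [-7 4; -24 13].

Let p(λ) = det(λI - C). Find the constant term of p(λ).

p(λ) = λ^2 - 6λ + 5.
The constant term is 5.

5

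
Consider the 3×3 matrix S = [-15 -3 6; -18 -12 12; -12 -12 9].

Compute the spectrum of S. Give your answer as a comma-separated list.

The characteristic polynomial is p(λ) = det(λI - S).
Expanding along the first row, p(λ) = λ^3 + 18λ^2 + 99λ + 162.
Since p(-9) = 0, λ = -9 is a root.
Factor out (λ + 9): p(λ) = (λ + 9)·(λ^2 + 9λ + 18).
The quadratic factors as (λ + 6)·(λ + 3).
Eigenvalues: -9, -6, -3.

-9, -6, -3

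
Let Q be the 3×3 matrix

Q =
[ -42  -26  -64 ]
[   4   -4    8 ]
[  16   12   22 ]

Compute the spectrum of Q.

The characteristic polynomial is p(λ) = det(λI - Q).
Expanding the 3×3 determinant: p(λ) = λ^3 + 24λ^2 + 188λ + 480.
Try λ = -6: p(-6) = 0, so -6 is a root.
Dividing by (λ + 6) leaves λ^2 + 18λ + 80.
The quadratic factors as (λ + 10)·(λ + 8).
Eigenvalues: -10, -8, -6.

-10, -8, -6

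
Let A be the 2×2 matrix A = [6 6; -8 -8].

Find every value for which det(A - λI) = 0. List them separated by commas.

det(A - μI) = (6 - μ)(-8 - μ) - (6)·(-8) = μ^2 + 2μ.
This factors as (μ + 2)·μ = 0.
Eigenvalues: -2, 0.

-2, 0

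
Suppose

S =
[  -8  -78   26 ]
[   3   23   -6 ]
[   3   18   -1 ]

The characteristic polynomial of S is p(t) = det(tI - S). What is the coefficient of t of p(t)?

p(t) = t^3 - 14t^2 + 65t - 100.
The coefficient of t is 65.

65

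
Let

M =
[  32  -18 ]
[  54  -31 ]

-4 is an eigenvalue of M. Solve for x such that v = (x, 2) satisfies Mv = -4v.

1

We need (M + 4I)v = 0.
M + 4I = [[36, -18], [54, -27]].
Row 1: (36)·x + (-18)·2 = 0
Row 2: (54)·x + (-27)·2 = 0
Solving gives x = 1.
Check: M·(1, 2) = (-4, -8) = -4·(1, 2).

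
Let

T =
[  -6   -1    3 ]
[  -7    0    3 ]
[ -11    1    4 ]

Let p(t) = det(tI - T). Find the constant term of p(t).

p(t) = t^3 + 2t^2 - t - 2.
The constant term is -2.

-2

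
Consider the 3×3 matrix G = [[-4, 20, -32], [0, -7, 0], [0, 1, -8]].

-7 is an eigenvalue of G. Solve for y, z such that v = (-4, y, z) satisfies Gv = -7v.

We need (G + 7I)v = 0.
G + 7I = [[3, 20, -32], [0, 0, 0], [0, 1, -1]].
Row 1: (3)·-4 + (20)·y + (-32)·z = 0
Row 2: (0)·-4 + (0)·y + (0)·z = 0
Row 3: (0)·-4 + (1)·y + (-1)·z = 0
Solving gives y = -1, z = -1.
Check: G·(-4, -1, -1) = (28, 7, 7) = -7·(-4, -1, -1).

-1, -1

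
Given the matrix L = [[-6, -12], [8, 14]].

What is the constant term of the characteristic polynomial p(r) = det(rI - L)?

12

p(0) = det(0·I − L) = det(−L) = (−1)^2·det(L).
det(L) = 12, so p(0) = 12.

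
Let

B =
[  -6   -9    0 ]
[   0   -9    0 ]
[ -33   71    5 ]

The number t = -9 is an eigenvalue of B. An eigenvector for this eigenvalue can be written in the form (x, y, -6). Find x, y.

-9, -3

We need (B + 9I)v = 0.
B + 9I = [[3, -9, 0], [0, 0, 0], [-33, 71, 14]].
Row 1: (3)·x + (-9)·y + (0)·-6 = 0
Row 2: (0)·x + (0)·y + (0)·-6 = 0
Row 3: (-33)·x + (71)·y + (14)·-6 = 0
Solving gives x = -9, y = -3.
Check: B·(-9, -3, -6) = (81, 27, 54) = -9·(-9, -3, -6).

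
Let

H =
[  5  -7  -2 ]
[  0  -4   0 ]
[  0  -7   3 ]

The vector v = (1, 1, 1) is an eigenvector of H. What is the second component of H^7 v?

-16384

First find the eigenvalue: Hv = (-4, -4, -4) = -4·(1, 1, 1), so λ = -4.
Then H^7 v = λ^7·v = (-4)^7·(1, 1, 1) = -16384·(1, 1, 1) = (-16384, -16384, -16384).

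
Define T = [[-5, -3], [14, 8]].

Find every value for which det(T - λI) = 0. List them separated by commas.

1, 2

det(T - μI) = (-5 - μ)(8 - μ) - (-3)·(14) = μ^2 - 3μ + 2.
This factors as (μ - 1)·(μ - 2) = 0.
Eigenvalues: 1, 2.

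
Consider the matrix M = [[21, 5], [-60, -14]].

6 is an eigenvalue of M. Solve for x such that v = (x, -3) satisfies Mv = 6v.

We need (M - 6I)v = 0.
M - 6I = [[15, 5], [-60, -20]].
Row 1: (15)·x + (5)·-3 = 0
Row 2: (-60)·x + (-20)·-3 = 0
Solving gives x = 1.
Check: M·(1, -3) = (6, -18) = 6·(1, -3).

1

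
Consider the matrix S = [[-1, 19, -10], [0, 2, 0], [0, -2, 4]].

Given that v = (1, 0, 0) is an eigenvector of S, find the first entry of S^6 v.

1

First find the eigenvalue: Sv = (-1, 0, 0) = -1·(1, 0, 0), so λ = -1.
Then S^6 v = λ^6·v = (-1)^6·(1, 0, 0) = 1·(1, 0, 0) = (1, 0, 0).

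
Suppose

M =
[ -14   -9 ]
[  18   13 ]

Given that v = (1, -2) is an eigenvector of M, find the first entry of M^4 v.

256

First find the eigenvalue: Mv = (4, -8) = 4·(1, -2), so λ = 4.
Then M^4 v = λ^4·v = 4^4·(1, -2) = 256·(1, -2) = (256, -512).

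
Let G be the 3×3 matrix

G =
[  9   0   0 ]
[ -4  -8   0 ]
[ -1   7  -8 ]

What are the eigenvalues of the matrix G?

-8, -8, 9

G is lower triangular, so its eigenvalues are the diagonal entries.
Diagonal: 9, -8, -8.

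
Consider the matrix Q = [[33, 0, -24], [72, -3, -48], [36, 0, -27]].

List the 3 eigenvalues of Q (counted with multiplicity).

Compute the characteristic polynomial p(t) = det(tI - Q).
Expanding the 3×3 determinant: p(t) = t^3 - 3t^2 - 45t - 81.
Rational-root test: t = 9 gives p(9) = 0.
Factor out (t - 9): p(t) = (t - 9)·(t^2 + 6t + 9).
The quadratic factor is (t + 3)^2.
Eigenvalues: -3, -3, 9.

-3, -3, 9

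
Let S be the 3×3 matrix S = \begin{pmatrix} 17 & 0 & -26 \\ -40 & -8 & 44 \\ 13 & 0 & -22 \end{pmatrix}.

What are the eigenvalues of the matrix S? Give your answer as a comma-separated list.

-9, -8, 4

Compute the characteristic polynomial p(r) = det(rI - S).
Cofactor expansion gives p(r) = r^3 + 13r^2 + 4r - 288.
Rational-root test: r = 4 gives p(4) = 0.
Factor out (r - 4): p(r) = (r - 4)·(r^2 + 17r + 72).
The quadratic factors as (r + 9)·(r + 8).
Eigenvalues: -9, -8, 4.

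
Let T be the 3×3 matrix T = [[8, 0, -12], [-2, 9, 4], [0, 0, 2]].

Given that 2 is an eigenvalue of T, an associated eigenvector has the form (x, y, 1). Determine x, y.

We need (T - 2I)v = 0.
T - 2I = [[6, 0, -12], [-2, 7, 4], [0, 0, 0]].
Row 1: (6)·x + (0)·y + (-12)·1 = 0
Row 2: (-2)·x + (7)·y + (4)·1 = 0
Row 3: (0)·x + (0)·y + (0)·1 = 0
Solving gives x = 2, y = 0.
Check: T·(2, 0, 1) = (4, 0, 2) = 2·(2, 0, 1).

2, 0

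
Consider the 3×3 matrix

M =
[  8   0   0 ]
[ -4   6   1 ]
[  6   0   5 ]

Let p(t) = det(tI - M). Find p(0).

-240

p(0) = det(0·I − M) = det(−M) = (−1)^3·det(M).
det(M) = 240, so p(0) = -240.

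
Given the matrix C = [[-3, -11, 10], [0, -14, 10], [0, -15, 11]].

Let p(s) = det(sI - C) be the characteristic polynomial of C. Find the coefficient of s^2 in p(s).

6

The coefficient of s^2 of det(sI - C) is −trace(C).
trace(C) = (-3) + (-14) + (11) = -6, so the coefficient is 6.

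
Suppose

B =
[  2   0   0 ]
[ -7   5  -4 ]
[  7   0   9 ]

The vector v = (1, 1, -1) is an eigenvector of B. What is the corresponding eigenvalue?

2

Compute Bv: B·(1, 1, -1) = (2, 2, -2).
Since Bv = λv, compare component 1: 2 = λ·1, so λ = 2.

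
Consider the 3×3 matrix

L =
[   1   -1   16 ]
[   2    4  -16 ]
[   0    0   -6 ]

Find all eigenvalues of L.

-6, 2, 3

Set up det(λI - L) = 0.
Cofactor expansion gives p(λ) = λ^3 + λ^2 - 24λ + 36.
Try λ = 2: p(2) = 0, so 2 is a root.
Dividing by (λ - 2) leaves λ^2 + 3λ - 18.
The quadratic factors as (λ + 6)·(λ - 3).
Eigenvalues: -6, 2, 3.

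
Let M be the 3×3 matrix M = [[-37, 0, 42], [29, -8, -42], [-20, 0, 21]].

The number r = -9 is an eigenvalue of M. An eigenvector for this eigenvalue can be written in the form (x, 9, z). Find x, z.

-9, -6

We need (M + 9I)v = 0.
M + 9I = [[-28, 0, 42], [29, 1, -42], [-20, 0, 30]].
Row 1: (-28)·x + (0)·9 + (42)·z = 0
Row 2: (29)·x + (1)·9 + (-42)·z = 0
Row 3: (-20)·x + (0)·9 + (30)·z = 0
Solving gives x = -9, z = -6.
Check: M·(-9, 9, -6) = (81, -81, 54) = -9·(-9, 9, -6).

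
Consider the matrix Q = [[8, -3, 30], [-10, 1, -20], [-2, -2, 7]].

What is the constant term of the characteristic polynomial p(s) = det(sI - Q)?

-66

p(0) = det(0·I − Q) = det(−Q) = (−1)^3·det(Q).
det(Q) = 66, so p(0) = -66.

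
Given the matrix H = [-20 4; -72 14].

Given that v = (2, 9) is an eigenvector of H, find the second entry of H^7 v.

-1152

First find the eigenvalue: Hv = (-4, -18) = -2·(2, 9), so λ = -2.
Then H^7 v = λ^7·v = (-2)^7·(2, 9) = -128·(2, 9) = (-256, -1152).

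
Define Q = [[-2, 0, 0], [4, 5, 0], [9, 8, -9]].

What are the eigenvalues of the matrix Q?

Q is lower triangular, so its eigenvalues are the diagonal entries.
Diagonal: -2, 5, -9.

-9, -2, 5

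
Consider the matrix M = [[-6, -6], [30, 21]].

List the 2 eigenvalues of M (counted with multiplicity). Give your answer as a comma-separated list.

6, 9

det(M - lambda·I) = (-6 - lambda)(21 - lambda) - (-6)·(30) = lambda^2 - 15·lambda + 54.
This factors as (lambda - 6)·(lambda - 9) = 0.
Eigenvalues: 6, 9.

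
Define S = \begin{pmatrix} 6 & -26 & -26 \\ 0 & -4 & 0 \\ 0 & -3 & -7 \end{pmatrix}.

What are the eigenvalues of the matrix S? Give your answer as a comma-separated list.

-7, -4, 6

The characteristic polynomial is p(t) = det(tI - S).
Expanding the 3×3 determinant: p(t) = t^3 + 5t^2 - 38t - 168.
Try t = -4: p(-4) = 0, so -4 is a root.
Dividing by (t + 4) leaves t^2 + t - 42.
The quadratic factors as (t + 7)·(t - 6).
Eigenvalues: -7, -4, 6.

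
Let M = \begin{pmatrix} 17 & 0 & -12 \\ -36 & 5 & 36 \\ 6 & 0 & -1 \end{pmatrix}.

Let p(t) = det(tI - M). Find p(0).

-275

p(0) = det(0·I − M) = det(−M) = (−1)^3·det(M).
det(M) = 275, so p(0) = -275.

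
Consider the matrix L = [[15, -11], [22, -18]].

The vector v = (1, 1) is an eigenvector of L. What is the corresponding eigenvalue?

4

Compute Lv: L·(1, 1) = (4, 4).
Since Lv = λv, compare component 1: 4 = λ·1, so λ = 4.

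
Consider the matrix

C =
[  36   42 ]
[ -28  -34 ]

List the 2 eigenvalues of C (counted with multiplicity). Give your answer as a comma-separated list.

det(C - sI) = (36 - s)(-34 - s) - (42)·(-28) = s^2 - 2s - 48.
This factors as (s + 6)·(s - 8) = 0.
Eigenvalues: -6, 8.

-6, 8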